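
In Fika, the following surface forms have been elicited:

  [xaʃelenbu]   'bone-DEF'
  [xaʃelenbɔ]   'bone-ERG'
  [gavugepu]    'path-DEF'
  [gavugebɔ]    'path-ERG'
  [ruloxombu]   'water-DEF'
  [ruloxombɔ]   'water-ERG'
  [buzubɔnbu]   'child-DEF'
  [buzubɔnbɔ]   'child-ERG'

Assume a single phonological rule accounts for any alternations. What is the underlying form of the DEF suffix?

The DEF morpheme has two allomorphs, [-bu] and [-pu].
The ERG suffix, which begins with [b], is invariant after every stem; so [b] is not altered by any rule here.
The DEF suffix is therefore /-pu/ underlyingly, with post-nasal voicing: voiceless stops become voiced after a nasal.

/-pu/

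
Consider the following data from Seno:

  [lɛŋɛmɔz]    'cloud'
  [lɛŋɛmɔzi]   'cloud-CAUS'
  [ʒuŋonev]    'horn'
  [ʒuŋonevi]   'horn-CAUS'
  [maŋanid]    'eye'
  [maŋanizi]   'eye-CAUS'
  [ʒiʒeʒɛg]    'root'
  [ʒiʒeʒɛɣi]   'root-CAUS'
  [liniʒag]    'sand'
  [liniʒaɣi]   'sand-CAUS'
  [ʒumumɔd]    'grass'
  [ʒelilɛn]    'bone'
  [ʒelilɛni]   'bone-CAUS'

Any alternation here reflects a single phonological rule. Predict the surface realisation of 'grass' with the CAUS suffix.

The root 'eye' surfaces as [maŋanid] and [maŋanizi], with a stem-final [d] ~ [z] alternation.
But 'cloud' keeps [z] in both environments ([lɛŋɛmɔz], [lɛŋɛmɔzi]), so there is no rule changing /z/ to [d] in isolation.
So /d/ is underlying, and a rule of intervocalic spirantization — voiced stops become fricatives between vowels — gives [z].
From [ʒumumɔd] the stem 'grass' is /ʒumumɔd/; between vowels this yields [ʒumumɔzi].

[ʒumumɔzi]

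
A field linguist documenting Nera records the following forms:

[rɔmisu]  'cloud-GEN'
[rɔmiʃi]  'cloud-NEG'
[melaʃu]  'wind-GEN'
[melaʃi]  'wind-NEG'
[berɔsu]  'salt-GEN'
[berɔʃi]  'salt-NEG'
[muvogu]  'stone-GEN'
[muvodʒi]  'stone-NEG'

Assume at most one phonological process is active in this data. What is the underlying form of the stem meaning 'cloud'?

'cloud' shows [s] ~ [ʃ] at the end of the stem ([rɔmisu] vs [rɔmiʃi]).
But 'wind' keeps [ʃ] in both environments ([melaʃu], [melaʃi]), so there is no rule changing /ʃ/ to [s] before the GEN suffix.
The underlying segment must be /s/; /g/ and /s/ become palato-alveolar [dʒ] and [ʃ] before a front vowel, yielding [ʃ] there.
Hence 'cloud' is /rɔmis/ underlyingly.

/rɔmis/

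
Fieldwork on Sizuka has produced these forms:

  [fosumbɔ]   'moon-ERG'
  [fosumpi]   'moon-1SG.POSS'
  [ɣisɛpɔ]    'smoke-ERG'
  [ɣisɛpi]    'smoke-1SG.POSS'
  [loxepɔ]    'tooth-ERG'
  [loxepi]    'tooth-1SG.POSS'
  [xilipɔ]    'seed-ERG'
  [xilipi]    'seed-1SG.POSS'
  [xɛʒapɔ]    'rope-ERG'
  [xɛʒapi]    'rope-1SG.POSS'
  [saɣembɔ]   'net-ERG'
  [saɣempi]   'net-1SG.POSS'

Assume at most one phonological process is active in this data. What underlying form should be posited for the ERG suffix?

The ERG morpheme has two allomorphs, [-bɔ] and [-pɔ].
The 1SG.POSS suffix, which begins with [p], is invariant after every stem; so [p] is not altered by any rule here.
The ERG suffix is therefore /-bɔ/ underlyingly, with post-vocalic devoicing: voiced stops become voiceless after a vowel.

/-bɔ/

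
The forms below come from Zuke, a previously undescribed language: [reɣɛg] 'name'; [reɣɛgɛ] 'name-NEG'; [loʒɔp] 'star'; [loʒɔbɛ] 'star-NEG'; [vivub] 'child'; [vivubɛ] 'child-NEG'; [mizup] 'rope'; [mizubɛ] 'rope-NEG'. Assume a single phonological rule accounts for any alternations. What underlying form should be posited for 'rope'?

'rope' shows [p] ~ [b] at the end of the stem ([mizup] vs [mizubɛ]).
The stem 'child' ([vivub], [vivubɛ]) shows [b] unchanged in both environments, so [b] cannot be basic with [p] derived in isolation.
So /p/ is underlying, and a rule of intervocalic voicing — voiceless stops become voiced between vowels — gives [b].
The underlying form of 'rope' is therefore /mizup/.

/mizup/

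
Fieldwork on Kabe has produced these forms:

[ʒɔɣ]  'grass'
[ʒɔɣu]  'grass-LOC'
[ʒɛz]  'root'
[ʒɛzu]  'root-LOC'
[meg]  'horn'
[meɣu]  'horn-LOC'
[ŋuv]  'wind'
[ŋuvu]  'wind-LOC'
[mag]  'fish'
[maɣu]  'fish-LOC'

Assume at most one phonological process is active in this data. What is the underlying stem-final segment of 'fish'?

The stem for 'fish' ends in [g] in [mag] but [ɣ] in [maɣu].
The stem 'grass' ([ʒɔɣ], [ʒɔɣu]) shows [ɣ] unchanged in both environments, so [ɣ] cannot be basic with [g] derived in isolation.
So /g/ is underlying, and a rule of intervocalic spirantization — voiced stops become fricatives between vowels — gives [ɣ].

/g/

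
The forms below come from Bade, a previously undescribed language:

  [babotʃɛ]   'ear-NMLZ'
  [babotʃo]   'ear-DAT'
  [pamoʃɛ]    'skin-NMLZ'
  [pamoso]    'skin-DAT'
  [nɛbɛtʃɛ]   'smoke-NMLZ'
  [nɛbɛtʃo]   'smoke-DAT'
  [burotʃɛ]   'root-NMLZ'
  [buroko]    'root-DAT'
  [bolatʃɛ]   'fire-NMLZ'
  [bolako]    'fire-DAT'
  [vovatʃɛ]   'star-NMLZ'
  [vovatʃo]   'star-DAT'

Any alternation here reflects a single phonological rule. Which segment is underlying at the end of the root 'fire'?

The root 'fire' surfaces as [bolatʃɛ] and [bolako], with a stem-final [tʃ] ~ [k] alternation.
If /tʃ/ were underlying and a rule turned it into [k] before the DAT suffix, 'star' would also alternate; but it has [tʃ] in both [vovatʃɛ] and [vovatʃo].
The underlying segment must be /k/; /k/ and /s/ become palato-alveolar [tʃ] and [ʃ] before a front vowel, yielding [tʃ] there.

/k/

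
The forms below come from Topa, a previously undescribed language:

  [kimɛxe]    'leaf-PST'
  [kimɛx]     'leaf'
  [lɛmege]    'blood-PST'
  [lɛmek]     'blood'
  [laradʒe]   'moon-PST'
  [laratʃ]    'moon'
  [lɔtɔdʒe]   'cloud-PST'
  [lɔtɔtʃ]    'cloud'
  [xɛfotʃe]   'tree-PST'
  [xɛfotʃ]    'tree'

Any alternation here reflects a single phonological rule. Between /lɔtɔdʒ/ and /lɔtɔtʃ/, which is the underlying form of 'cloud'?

/lɔtɔdʒ/

The stem for 'cloud' ends in [dʒ] in [lɔtɔdʒe] but [tʃ] in [lɔtɔtʃ].
Compare 'tree', with invariant [tʃ] in [xɛfotʃe] and [xɛfotʃ]: an analysis with underlying /tʃ/ and a rule producing [dʒ] before the PST suffix would wrongly predict alternation here too.
Therefore /dʒ/ is basic and [tʃ] is derived by word-final obstruent devoicing (voiced obstruents become voiceless word-finally).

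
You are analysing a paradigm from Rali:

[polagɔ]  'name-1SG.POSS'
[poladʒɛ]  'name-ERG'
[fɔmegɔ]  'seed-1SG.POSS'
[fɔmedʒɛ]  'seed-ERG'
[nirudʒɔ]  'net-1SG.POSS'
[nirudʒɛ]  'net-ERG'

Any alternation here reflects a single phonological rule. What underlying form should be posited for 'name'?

The root 'name' surfaces as [polagɔ] and [poladʒɛ], with a stem-final [g] ~ [dʒ] alternation.
The stem 'net' ([nirudʒɔ], [nirudʒɛ]) shows [dʒ] unchanged in both environments, so [dʒ] cannot be basic with [g] derived before the 1SG.POSS suffix.
The alternation reflects palatalization before a front vowel: /g/ becomes palato-alveolar [dʒ] before a front vowel. /g/ is underlying.

/polag/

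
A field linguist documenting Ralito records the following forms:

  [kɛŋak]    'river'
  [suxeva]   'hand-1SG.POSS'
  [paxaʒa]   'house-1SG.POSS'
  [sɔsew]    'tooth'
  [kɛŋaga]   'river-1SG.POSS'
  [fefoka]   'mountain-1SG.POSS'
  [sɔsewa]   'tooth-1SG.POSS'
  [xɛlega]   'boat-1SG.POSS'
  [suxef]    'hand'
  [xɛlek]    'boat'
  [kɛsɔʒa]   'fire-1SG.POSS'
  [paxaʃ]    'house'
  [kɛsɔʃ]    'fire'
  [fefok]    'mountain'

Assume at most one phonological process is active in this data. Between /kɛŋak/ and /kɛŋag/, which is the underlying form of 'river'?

/kɛŋag/

The stem for 'river' ends in [k] in [kɛŋak] but [g] in [kɛŋaga].
The stem 'mountain' ([fefok], [fefoka]) shows [k] unchanged in both environments, so [k] cannot be basic with [g] derived before the 1SG.POSS suffix.
Therefore /g/ is basic and [k] is derived by word-final obstruent devoicing (voiced obstruents become voiceless word-finally).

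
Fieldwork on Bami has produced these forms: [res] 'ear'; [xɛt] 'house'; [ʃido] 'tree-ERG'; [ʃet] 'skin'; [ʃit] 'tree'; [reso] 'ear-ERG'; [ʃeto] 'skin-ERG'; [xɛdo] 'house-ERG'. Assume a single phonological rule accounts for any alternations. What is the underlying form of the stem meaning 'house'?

/xɛd/

The stem for 'house' ends in [d] in [xɛdo] but [t] in [xɛt].
But 'skin' keeps [t] in both environments ([ʃeto], [ʃet]), so there is no rule changing /t/ to [d] before the ERG suffix.
The alternation reflects word-final obstruent devoicing: voiced obstruents become voiceless word-finally. /d/ is underlying.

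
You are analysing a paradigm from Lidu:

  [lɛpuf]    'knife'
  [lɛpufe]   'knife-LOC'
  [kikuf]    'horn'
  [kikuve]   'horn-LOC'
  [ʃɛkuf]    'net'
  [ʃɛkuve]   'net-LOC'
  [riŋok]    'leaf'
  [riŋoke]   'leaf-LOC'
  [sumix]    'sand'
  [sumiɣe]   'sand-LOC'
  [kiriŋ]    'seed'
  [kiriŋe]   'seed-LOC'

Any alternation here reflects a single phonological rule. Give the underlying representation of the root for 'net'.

In [ʃɛkuf] and [ʃɛkuve] the final segment of 'net' alternates: [f] ~ [v].
But 'knife' keeps [f] in both environments ([lɛpuf], [lɛpufe]), so there is no rule changing /f/ to [v] before the LOC suffix.
Therefore /v/ is basic and [f] is derived by word-final obstruent devoicing (voiced obstruents become voiceless word-finally).

/ʃɛkuv/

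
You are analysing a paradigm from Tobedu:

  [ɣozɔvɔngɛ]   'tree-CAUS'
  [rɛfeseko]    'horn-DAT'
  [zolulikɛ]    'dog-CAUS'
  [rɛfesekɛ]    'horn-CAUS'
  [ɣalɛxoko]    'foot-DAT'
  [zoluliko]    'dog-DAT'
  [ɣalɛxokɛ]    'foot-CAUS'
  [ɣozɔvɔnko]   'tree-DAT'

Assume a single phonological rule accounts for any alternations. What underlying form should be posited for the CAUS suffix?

The CAUS morpheme has two allomorphs, [-gɛ] and [-kɛ].
By contrast the DAT suffix keeps its initial [k] throughout — that segment must be underlying.
So the underlying form is /-gɛ/, and voiced stops become voiceless after a vowel.

/-gɛ/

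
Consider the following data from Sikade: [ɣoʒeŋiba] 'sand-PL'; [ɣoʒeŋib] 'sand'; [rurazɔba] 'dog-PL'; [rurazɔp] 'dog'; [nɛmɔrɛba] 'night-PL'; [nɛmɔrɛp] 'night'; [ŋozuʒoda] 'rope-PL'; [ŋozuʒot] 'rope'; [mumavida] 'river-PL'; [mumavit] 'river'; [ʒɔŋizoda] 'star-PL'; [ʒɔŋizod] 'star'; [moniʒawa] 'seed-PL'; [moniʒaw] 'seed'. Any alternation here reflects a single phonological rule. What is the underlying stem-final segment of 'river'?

The stem for 'river' ends in [d] in [mumavida] but [t] in [mumavit].
The stem 'star' ([ʒɔŋizoda], [ʒɔŋizod]) shows [d] unchanged in both environments, so [d] cannot be basic with [t] derived in isolation.
Therefore /t/ is basic and [d] is derived by intervocalic voicing (voiceless stops become voiced between vowels).

/t/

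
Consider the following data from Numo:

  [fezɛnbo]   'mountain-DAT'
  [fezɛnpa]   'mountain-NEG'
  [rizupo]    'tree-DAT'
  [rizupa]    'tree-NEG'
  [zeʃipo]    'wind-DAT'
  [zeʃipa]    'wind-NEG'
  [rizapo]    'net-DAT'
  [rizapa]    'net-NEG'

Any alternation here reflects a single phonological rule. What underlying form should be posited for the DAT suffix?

/-bo/

The DAT morpheme has two allomorphs, [-bo] and [-po].
By contrast the NEG suffix keeps its initial [p] throughout — that segment must be underlying.
So the underlying form is /-bo/, and voiced stops become voiceless after a vowel.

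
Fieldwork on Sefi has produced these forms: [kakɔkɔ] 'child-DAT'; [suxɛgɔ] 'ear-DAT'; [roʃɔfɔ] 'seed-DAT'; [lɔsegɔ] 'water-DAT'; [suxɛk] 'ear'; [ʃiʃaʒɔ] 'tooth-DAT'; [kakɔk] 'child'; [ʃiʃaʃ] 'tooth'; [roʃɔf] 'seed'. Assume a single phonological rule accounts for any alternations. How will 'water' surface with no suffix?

[lɔsek]

'ear' shows [k] ~ [g] at the end of the stem ([suxɛk] vs [suxɛgɔ]).
Compare 'child', with invariant [k] in [kakɔk] and [kakɔkɔ]: an analysis with underlying /k/ and a rule producing [g] before the DAT suffix would wrongly predict alternation here too.
The alternation reflects word-final obstruent devoicing: voiced obstruents become voiceless word-finally. /g/ is underlying.
The one attested form of 'water', [lɔsegɔ], shows underlying /lɔseg/. Applying the same rule word-finally gives [lɔsek].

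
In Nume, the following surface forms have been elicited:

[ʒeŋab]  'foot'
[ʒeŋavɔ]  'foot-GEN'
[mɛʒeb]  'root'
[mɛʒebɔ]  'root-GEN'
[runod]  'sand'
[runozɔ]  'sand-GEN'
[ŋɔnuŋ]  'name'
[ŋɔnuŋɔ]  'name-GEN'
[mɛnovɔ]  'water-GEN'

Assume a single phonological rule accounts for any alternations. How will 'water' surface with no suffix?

The root 'foot' surfaces as [ʒeŋab] and [ʒeŋavɔ], with a stem-final [b] ~ [v] alternation.
But 'root' keeps [b] in both environments ([mɛʒeb], [mɛʒebɔ]), so there is no rule changing /b/ to [v] before the GEN suffix.
The underlying segment must be /v/; voiced fricatives become stops word-finally, yielding [b] there.
From [mɛnovɔ] the stem 'water' is /mɛnov/; word-finally this yields [mɛnob].

[mɛnob]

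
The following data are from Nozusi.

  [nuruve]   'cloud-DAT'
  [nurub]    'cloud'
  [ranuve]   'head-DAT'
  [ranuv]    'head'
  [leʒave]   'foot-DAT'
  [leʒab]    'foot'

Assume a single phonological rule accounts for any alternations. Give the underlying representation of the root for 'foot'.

/leʒab/

In [leʒave] and [leʒab] the final segment of 'foot' alternates: [v] ~ [b].
But 'head' keeps [v] in both environments ([ranuve], [ranuv]), so there is no rule changing /v/ to [b] in isolation.
The underlying segment must be /b/; voiced stops become fricatives between vowels, yielding [v] there.
Hence 'foot' is /leʒab/ underlyingly.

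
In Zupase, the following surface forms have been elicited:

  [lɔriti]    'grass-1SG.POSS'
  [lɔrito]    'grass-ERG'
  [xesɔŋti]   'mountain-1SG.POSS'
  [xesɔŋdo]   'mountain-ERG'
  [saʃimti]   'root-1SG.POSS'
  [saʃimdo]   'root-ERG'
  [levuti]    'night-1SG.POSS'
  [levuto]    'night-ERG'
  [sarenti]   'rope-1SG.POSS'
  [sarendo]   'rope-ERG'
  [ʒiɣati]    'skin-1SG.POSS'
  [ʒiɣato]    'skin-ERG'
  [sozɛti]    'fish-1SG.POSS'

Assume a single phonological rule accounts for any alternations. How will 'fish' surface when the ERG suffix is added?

[sozɛto]

The ERG suffix surfaces as [-do] and [-to], depending on the final segment of the stem.
The 1SG.POSS suffix, which begins with [t], is invariant after every stem; so [t] is not altered by any rule here.
So the underlying form is /-do/, and voiced stops become voiceless after a vowel.
After 'fish', which ends in a vowel, the suffix surfaces as [-to], giving [sozɛto].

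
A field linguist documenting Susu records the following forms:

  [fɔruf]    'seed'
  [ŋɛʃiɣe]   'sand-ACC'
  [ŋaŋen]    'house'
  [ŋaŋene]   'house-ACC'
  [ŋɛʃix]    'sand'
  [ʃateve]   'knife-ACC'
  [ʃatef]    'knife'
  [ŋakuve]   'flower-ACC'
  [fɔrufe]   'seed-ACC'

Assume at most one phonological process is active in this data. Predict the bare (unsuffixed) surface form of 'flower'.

[ŋakuf]

'knife' shows [f] ~ [v] at the end of the stem ([ʃatef] vs [ʃateve]).
But 'seed' keeps [f] in both environments ([fɔruf], [fɔrufe]), so there is no rule changing /f/ to [v] before the ACC suffix.
Therefore /v/ is basic and [f] is derived by word-final obstruent devoicing (voiced obstruents become voiceless word-finally).
The one attested form of 'flower', [ŋakuve], shows underlying /ŋakuv/. Applying the same rule word-finally gives [ŋakuf].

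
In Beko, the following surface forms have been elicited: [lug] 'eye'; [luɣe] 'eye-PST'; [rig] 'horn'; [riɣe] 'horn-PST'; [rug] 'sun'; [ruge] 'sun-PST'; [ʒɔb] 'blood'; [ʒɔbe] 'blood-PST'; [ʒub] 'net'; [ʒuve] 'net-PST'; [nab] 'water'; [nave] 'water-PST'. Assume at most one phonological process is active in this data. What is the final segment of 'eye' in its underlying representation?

The stem for 'eye' ends in [g] in [lug] but [ɣ] in [luɣe].
But 'sun' keeps [g] in both environments ([rug], [ruge]), so there is no rule changing /g/ to [ɣ] before the PST suffix.
The underlying segment must be /ɣ/; voiced fricatives become stops word-finally, yielding [g] there.

/ɣ/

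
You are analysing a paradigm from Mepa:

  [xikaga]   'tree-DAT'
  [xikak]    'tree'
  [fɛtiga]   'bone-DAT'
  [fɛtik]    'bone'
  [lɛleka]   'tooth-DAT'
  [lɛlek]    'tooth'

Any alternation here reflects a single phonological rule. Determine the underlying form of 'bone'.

/fɛtig/

In [fɛtiga] and [fɛtik] the final segment of 'bone' alternates: [g] ~ [k].
The stem 'tooth' ([lɛleka], [lɛlek]) shows [k] unchanged in both environments, so [k] cannot be basic with [g] derived before the DAT suffix.
The alternation reflects word-final obstruent devoicing: voiced obstruents become voiceless word-finally. /g/ is underlying.
Hence 'bone' is /fɛtig/ underlyingly.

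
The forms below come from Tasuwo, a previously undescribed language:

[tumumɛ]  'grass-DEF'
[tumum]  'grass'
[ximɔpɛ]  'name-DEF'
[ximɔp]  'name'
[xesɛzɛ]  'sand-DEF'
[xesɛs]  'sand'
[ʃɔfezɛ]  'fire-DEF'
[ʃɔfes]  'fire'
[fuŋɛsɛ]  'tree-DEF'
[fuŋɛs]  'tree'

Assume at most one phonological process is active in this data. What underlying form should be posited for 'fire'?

/ʃɔfez/

The stem for 'fire' ends in [z] in [ʃɔfezɛ] but [s] in [ʃɔfes].
But 'tree' keeps [s] in both environments ([fuŋɛsɛ], [fuŋɛs]), so there is no rule changing /s/ to [z] before the DEF suffix.
The underlying segment must be /z/; voiced obstruents become voiceless word-finally, yielding [s] there.
The underlying form of 'fire' is therefore /ʃɔfez/.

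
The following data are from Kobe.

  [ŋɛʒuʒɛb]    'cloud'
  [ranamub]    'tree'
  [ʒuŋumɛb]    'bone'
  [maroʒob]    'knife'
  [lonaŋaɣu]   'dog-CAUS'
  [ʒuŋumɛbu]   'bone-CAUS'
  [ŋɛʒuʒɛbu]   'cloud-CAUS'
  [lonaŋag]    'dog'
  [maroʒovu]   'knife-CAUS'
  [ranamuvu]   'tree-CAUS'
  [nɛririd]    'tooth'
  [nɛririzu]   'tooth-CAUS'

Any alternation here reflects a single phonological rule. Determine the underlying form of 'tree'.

/ranamuv/

'tree' shows [v] ~ [b] at the end of the stem ([ranamuvu] vs [ranamub]).
But 'bone' keeps [b] in both environments ([ʒuŋumɛbu], [ʒuŋumɛb]), so there is no rule changing /b/ to [v] before the CAUS suffix.
Therefore /v/ is basic and [b] is derived by word-final hardening (voiced fricatives become stops word-finally).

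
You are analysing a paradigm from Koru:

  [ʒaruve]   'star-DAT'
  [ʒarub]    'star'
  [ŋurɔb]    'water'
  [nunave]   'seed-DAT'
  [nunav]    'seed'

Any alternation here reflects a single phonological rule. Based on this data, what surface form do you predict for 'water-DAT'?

[ŋurɔve]

'star' shows [v] ~ [b] at the end of the stem ([ʒaruve] vs [ʒarub]).
But 'seed' keeps [v] in both environments ([nunave], [nunav]), so there is no rule changing /v/ to [b] in isolation.
The alternation reflects intervocalic spirantization: voiced stops become fricatives between vowels. /b/ is underlying.
From [ŋurɔb] the stem 'water' is /ŋurɔb/; between vowels this yields [ŋurɔve].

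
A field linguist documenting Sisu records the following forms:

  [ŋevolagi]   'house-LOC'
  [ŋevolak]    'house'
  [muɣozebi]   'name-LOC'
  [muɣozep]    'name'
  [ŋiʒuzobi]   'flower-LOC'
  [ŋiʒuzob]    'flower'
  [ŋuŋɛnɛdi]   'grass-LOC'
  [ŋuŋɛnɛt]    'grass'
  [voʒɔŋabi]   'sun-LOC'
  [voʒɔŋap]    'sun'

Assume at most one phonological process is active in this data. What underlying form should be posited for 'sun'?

/voʒɔŋap/

The root 'sun' surfaces as [voʒɔŋabi] and [voʒɔŋap], with a stem-final [b] ~ [p] alternation.
Compare 'flower', with invariant [b] in [ŋiʒuzobi] and [ŋiʒuzob]: an analysis with underlying /b/ and a rule producing [p] in isolation would wrongly predict alternation here too.
Therefore /p/ is basic and [b] is derived by intervocalic voicing (voiceless stops become voiced between vowels).
The underlying form of 'sun' is therefore /voʒɔŋap/.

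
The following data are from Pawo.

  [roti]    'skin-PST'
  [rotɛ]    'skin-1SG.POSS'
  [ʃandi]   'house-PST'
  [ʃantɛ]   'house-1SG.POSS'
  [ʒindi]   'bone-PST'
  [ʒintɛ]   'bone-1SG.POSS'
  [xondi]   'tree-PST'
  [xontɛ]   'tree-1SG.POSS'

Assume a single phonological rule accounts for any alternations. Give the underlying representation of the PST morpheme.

/-di/

The PST morpheme has two allomorphs, [-di] and [-ti].
By contrast the 1SG.POSS suffix keeps its initial [t] throughout — that segment must be underlying.
The PST suffix is therefore /-di/ underlyingly, with post-vocalic devoicing: voiced stops become voiceless after a vowel.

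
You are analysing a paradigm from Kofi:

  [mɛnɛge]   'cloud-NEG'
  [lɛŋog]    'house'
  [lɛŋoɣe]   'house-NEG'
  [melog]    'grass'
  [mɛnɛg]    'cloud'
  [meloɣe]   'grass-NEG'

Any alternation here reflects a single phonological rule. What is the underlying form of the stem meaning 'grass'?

/meloɣ/

The root 'grass' surfaces as [meloɣe] and [melog], with a stem-final [ɣ] ~ [g] alternation.
But 'cloud' keeps [g] in both environments ([mɛnɛge], [mɛnɛg]), so there is no rule changing /g/ to [ɣ] before the NEG suffix.
The underlying segment must be /ɣ/; voiced fricatives become stops word-finally, yielding [g] there.
The underlying form of 'grass' is therefore /meloɣ/.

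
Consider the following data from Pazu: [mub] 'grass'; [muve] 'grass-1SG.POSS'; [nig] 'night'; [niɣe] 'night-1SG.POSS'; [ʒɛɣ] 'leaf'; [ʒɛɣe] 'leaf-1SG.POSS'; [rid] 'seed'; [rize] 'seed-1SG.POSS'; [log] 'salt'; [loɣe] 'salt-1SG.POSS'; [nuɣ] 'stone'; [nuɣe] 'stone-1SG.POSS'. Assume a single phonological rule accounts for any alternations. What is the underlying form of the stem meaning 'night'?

'night' shows [g] ~ [ɣ] at the end of the stem ([nig] vs [niɣe]).
Compare 'leaf', with invariant [ɣ] in [ʒɛɣ] and [ʒɛɣe]: an analysis with underlying /ɣ/ and a rule producing [g] in isolation would wrongly predict alternation here too.
The underlying segment must be /g/; voiced stops become fricatives between vowels, yielding [ɣ] there.
So 'night' = /nig/.

/nig/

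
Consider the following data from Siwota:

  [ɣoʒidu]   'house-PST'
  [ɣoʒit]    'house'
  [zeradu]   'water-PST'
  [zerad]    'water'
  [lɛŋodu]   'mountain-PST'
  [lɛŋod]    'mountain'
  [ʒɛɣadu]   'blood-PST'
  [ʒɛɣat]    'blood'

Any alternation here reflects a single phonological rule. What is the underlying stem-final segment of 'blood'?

/t/

'blood' shows [d] ~ [t] at the end of the stem ([ʒɛɣadu] vs [ʒɛɣat]).
Compare 'water', with invariant [d] in [zeradu] and [zerad]: an analysis with underlying /d/ and a rule producing [t] in isolation would wrongly predict alternation here too.
The alternation reflects intervocalic voicing: voiceless stops become voiced between vowels. /t/ is underlying.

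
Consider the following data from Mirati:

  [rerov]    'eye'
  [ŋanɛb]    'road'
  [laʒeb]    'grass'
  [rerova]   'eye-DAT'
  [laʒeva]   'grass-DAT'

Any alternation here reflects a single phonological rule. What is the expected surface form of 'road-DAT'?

[ŋanɛva]

The root 'grass' surfaces as [laʒeva] and [laʒeb], with a stem-final [v] ~ [b] alternation.
If /v/ were underlying and a rule turned it into [b] in isolation, 'eye' would also alternate; but it has [v] in both [rerova] and [rerov].
The underlying segment must be /b/; voiced stops become fricatives between vowels, yielding [v] there.
The one attested form of 'road', [ŋanɛb], shows underlying /ŋanɛb/. Applying the same rule between vowels gives [ŋanɛva].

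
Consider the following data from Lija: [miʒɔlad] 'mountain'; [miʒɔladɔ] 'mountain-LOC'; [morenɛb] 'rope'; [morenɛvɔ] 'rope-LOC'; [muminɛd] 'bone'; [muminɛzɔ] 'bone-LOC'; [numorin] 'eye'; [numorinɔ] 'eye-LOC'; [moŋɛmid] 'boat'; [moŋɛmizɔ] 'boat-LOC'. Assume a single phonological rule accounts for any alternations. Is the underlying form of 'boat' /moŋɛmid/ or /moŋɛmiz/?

In [moŋɛmid] and [moŋɛmizɔ] the final segment of 'boat' alternates: [d] ~ [z].
If /d/ were underlying and a rule turned it into [z] before the LOC suffix, 'mountain' would also alternate; but it has [d] in both [miʒɔlad] and [miʒɔladɔ].
The underlying segment must be /z/; voiced fricatives become stops word-finally, yielding [d] there.

/moŋɛmiz/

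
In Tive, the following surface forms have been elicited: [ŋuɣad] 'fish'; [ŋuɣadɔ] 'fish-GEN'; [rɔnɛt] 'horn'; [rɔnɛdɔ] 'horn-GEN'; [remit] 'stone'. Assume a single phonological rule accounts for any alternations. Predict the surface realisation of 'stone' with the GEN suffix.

[remidɔ]

The root 'horn' surfaces as [rɔnɛt] and [rɔnɛdɔ], with a stem-final [t] ~ [d] alternation.
But 'fish' keeps [d] in both environments ([ŋuɣad], [ŋuɣadɔ]), so there is no rule changing /d/ to [t] in isolation.
So /t/ is underlying, and a rule of intervocalic voicing — voiceless stops become voiced between vowels — gives [d].
From [remit] the stem 'stone' is /remit/; between vowels this yields [remidɔ].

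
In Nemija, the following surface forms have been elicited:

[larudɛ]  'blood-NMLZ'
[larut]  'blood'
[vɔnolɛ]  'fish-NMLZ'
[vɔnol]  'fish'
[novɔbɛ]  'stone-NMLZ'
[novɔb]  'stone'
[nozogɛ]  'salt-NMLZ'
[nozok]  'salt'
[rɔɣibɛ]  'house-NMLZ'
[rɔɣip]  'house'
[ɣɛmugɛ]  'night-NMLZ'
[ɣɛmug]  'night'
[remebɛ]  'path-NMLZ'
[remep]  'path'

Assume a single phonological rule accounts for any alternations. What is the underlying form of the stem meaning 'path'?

The root 'path' surfaces as [remebɛ] and [remep], with a stem-final [b] ~ [p] alternation.
If /b/ were underlying and a rule turned it into [p] in isolation, 'stone' would also alternate; but it has [b] in both [novɔbɛ] and [novɔb].
Therefore /p/ is basic and [b] is derived by intervocalic voicing (voiceless stops become voiced between vowels).
Hence 'path' is /remep/ underlyingly.

/remep/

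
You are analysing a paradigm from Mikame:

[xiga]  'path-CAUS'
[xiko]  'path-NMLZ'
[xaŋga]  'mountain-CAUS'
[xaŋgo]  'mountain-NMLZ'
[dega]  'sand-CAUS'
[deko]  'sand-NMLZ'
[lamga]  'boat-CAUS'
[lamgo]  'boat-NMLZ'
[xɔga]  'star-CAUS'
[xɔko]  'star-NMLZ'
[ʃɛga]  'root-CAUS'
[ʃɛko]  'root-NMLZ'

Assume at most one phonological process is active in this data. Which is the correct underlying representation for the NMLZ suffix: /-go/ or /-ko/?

The NMLZ suffix surfaces as [-go] and [-ko], depending on the final segment of the stem.
By contrast the CAUS suffix keeps its initial [g] throughout — that segment must be underlying.
The NMLZ suffix is therefore /-ko/ underlyingly, with post-nasal voicing: voiceless stops become voiced after a nasal.

/-ko/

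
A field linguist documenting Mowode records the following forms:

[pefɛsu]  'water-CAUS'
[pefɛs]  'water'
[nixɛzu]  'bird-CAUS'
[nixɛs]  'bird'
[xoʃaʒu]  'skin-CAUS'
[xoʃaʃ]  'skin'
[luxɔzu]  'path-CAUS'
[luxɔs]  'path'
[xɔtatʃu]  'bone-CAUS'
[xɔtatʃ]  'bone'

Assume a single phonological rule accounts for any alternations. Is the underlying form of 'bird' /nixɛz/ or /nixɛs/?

The root 'bird' surfaces as [nixɛzu] and [nixɛs], with a stem-final [z] ~ [s] alternation.
The stem 'water' ([pefɛsu], [pefɛs]) shows [s] unchanged in both environments, so [s] cannot be basic with [z] derived before the CAUS suffix.
The alternation reflects word-final obstruent devoicing: voiced obstruents become voiceless word-finally. /z/ is underlying.

/nixɛz/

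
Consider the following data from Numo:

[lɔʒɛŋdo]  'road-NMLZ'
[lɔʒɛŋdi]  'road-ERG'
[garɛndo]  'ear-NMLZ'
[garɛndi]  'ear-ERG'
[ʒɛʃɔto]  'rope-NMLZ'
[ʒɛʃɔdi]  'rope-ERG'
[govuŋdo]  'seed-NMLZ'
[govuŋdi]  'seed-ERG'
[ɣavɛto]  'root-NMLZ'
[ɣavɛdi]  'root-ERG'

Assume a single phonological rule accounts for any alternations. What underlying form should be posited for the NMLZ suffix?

The NMLZ suffix surfaces as [-do] and [-to], depending on the final segment of the stem.
The ERG suffix, which begins with [d], is invariant after every stem; so [d] is not altered by any rule here.
The NMLZ suffix is therefore /-to/ underlyingly, with post-nasal voicing: voiceless stops become voiced after a nasal.

/-to/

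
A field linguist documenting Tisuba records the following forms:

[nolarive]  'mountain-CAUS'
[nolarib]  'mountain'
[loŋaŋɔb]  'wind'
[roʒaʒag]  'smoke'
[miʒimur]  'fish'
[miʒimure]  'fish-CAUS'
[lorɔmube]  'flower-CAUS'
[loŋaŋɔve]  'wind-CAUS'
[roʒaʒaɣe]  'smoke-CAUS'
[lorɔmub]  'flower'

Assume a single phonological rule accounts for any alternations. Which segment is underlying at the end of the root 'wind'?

The stem for 'wind' ends in [v] in [loŋaŋɔve] but [b] in [loŋaŋɔb].
The stem 'flower' ([lorɔmube], [lorɔmub]) shows [b] unchanged in both environments, so [b] cannot be basic with [v] derived before the CAUS suffix.
The underlying segment must be /v/; voiced fricatives become stops word-finally, yielding [b] there.

/v/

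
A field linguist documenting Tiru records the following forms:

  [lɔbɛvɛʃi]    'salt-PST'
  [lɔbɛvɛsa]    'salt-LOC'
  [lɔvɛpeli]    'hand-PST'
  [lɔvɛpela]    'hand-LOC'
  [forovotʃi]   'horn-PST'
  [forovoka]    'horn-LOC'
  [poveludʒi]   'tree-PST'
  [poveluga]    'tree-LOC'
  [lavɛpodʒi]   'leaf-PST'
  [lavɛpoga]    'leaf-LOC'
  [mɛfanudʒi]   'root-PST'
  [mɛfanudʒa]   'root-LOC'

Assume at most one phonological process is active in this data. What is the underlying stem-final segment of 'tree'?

/g/

The root 'tree' surfaces as [poveludʒi] and [poveluga], with a stem-final [dʒ] ~ [g] alternation.
Compare 'root', with invariant [dʒ] in [mɛfanudʒi] and [mɛfanudʒa]: an analysis with underlying /dʒ/ and a rule producing [g] before the LOC suffix would wrongly predict alternation here too.
So /g/ is underlying, and a rule of palatalization before a front vowel — /k/, /g/ and /s/ become palato-alveolar [tʃ], [dʒ] and [ʃ] before a front vowel — gives [dʒ].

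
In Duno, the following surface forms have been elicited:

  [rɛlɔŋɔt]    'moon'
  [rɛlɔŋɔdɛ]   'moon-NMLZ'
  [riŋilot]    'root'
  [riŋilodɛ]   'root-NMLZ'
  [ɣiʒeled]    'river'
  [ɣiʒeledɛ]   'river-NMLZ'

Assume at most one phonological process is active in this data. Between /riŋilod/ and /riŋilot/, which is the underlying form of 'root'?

/riŋilot/

In [riŋilot] and [riŋilodɛ] the final segment of 'root' alternates: [t] ~ [d].
Compare 'river', with invariant [d] in [ɣiʒeled] and [ɣiʒeledɛ]: an analysis with underlying /d/ and a rule producing [t] in isolation would wrongly predict alternation here too.
So /t/ is underlying, and a rule of intervocalic voicing — voiceless stops become voiced between vowels — gives [d].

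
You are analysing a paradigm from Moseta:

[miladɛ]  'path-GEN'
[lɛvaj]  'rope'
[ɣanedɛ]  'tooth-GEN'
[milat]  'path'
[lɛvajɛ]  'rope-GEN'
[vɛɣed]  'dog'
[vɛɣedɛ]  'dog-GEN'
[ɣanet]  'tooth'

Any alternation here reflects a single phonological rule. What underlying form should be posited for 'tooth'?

In [ɣanedɛ] and [ɣanet] the final segment of 'tooth' alternates: [d] ~ [t].
But 'dog' keeps [d] in both environments ([vɛɣedɛ], [vɛɣed]), so there is no rule changing /d/ to [t] in isolation.
So /t/ is underlying, and a rule of intervocalic voicing — voiceless stops become voiced between vowels — gives [d].
The underlying form of 'tooth' is therefore /ɣanet/.

/ɣanet/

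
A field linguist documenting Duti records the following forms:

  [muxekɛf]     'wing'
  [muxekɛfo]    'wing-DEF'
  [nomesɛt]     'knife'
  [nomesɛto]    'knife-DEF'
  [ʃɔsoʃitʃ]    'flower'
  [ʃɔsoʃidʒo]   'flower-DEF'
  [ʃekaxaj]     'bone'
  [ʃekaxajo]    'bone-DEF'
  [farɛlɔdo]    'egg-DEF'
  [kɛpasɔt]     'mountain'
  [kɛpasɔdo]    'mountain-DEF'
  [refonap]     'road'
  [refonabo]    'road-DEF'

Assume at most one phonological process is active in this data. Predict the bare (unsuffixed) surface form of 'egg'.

The stem for 'mountain' ends in [t] in [kɛpasɔt] but [d] in [kɛpasɔdo].
But 'knife' keeps [t] in both environments ([nomesɛt], [nomesɛto]), so there is no rule changing /t/ to [d] before the DEF suffix.
The underlying segment must be /d/; voiced obstruents become voiceless word-finally, yielding [t] there.
The one attested form of 'egg', [farɛlɔdo], shows underlying /farɛlɔd/. Applying the same rule word-finally gives [farɛlɔt].

[farɛlɔt]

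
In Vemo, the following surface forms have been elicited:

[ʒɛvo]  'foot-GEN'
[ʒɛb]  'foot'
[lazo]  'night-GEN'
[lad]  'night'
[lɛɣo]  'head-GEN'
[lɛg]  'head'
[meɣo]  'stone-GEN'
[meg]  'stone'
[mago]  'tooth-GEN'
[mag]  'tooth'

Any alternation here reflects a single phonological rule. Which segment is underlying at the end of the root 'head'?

/ɣ/

The stem for 'head' ends in [ɣ] in [lɛɣo] but [g] in [lɛg].
The stem 'tooth' ([mago], [mag]) shows [g] unchanged in both environments, so [g] cannot be basic with [ɣ] derived before the GEN suffix.
So /ɣ/ is underlying, and a rule of word-final hardening — voiced fricatives become stops word-finally — gives [g].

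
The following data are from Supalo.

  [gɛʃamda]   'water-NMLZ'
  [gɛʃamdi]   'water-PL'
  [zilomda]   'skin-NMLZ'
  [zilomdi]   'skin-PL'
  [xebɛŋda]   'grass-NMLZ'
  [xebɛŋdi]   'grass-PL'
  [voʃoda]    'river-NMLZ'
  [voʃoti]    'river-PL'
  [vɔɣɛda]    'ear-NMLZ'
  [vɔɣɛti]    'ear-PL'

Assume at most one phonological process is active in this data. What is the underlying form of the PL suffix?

/-ti/

The PL suffix surfaces as [-di] and [-ti], depending on the final segment of the stem.
The NMLZ suffix, which begins with [d], is invariant after every stem; so [d] is not altered by any rule here.
So the underlying form is /-ti/, and voiceless stops become voiced after a nasal.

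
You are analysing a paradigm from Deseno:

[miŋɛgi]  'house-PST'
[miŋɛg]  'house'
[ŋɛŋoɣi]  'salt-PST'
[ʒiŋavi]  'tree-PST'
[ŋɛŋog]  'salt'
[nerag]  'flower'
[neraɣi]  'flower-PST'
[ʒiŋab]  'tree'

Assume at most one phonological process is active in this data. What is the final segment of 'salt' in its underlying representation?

The stem for 'salt' ends in [ɣ] in [ŋɛŋoɣi] but [g] in [ŋɛŋog].
But 'house' keeps [g] in both environments ([miŋɛgi], [miŋɛg]), so there is no rule changing /g/ to [ɣ] before the PST suffix.
The alternation reflects word-final hardening: voiced fricatives become stops word-finally. /ɣ/ is underlying.

/ɣ/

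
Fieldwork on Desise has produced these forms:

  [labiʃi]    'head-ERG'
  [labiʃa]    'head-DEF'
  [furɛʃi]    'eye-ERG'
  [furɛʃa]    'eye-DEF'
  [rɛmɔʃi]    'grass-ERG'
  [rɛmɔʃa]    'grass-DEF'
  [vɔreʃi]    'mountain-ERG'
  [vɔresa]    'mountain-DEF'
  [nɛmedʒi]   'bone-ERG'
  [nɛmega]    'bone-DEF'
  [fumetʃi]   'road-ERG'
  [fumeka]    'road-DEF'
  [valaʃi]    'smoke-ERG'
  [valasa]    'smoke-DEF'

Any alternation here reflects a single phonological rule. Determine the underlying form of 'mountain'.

/vɔres/

'mountain' shows [ʃ] ~ [s] at the end of the stem ([vɔreʃi] vs [vɔresa]).
The stem 'grass' ([rɛmɔʃi], [rɛmɔʃa]) shows [ʃ] unchanged in both environments, so [ʃ] cannot be basic with [s] derived before the DEF suffix.
The alternation reflects palatalization before a front vowel: /k/, /g/ and /s/ become palato-alveolar [tʃ], [dʒ] and [ʃ] before a front vowel. /s/ is underlying.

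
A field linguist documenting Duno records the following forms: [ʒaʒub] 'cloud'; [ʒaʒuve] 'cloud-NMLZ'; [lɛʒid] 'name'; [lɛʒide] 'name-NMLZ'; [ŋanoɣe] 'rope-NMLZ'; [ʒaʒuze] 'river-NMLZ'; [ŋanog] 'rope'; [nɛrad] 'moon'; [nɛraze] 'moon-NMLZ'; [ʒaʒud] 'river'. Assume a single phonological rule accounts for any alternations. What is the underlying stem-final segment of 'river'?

/z/

The stem for 'river' ends in [z] in [ʒaʒuze] but [d] in [ʒaʒud].
The stem 'name' ([lɛʒide], [lɛʒid]) shows [d] unchanged in both environments, so [d] cannot be basic with [z] derived before the NMLZ suffix.
The underlying segment must be /z/; voiced fricatives become stops word-finally, yielding [d] there.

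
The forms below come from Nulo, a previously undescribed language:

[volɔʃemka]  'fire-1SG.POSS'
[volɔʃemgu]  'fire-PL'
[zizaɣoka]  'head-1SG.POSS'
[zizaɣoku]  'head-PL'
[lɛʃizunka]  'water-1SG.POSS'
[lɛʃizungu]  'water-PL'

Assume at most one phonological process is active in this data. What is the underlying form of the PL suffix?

/-gu/

The PL morpheme has two allomorphs, [-gu] and [-ku].
The 1SG.POSS suffix, which begins with [k], is invariant after every stem; so [k] is not altered by any rule here.
The PL suffix is therefore /-gu/ underlyingly, with post-vocalic devoicing: voiced stops become voiceless after a vowel.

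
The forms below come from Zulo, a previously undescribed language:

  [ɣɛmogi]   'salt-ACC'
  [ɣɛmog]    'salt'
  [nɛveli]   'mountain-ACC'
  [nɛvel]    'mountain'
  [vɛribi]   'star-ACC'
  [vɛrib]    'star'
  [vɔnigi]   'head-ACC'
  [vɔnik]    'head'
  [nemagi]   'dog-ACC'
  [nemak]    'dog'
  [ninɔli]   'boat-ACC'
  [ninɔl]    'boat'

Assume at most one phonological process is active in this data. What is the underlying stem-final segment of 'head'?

/k/

In [vɔnigi] and [vɔnik] the final segment of 'head' alternates: [g] ~ [k].
But 'salt' keeps [g] in both environments ([ɣɛmogi], [ɣɛmog]), so there is no rule changing /g/ to [k] in isolation.
Therefore /k/ is basic and [g] is derived by intervocalic voicing (voiceless stops become voiced between vowels).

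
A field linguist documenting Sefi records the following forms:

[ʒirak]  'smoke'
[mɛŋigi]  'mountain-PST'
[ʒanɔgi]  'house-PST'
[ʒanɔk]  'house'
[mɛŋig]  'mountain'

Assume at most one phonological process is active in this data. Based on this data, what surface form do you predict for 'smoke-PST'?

In [ʒanɔk] and [ʒanɔgi] the final segment of 'house' alternates: [k] ~ [g].
If /g/ were underlying and a rule turned it into [k] in isolation, 'mountain' would also alternate; but it has [g] in both [mɛŋig] and [mɛŋigi].
So /k/ is underlying, and a rule of intervocalic voicing — voiceless stops become voiced between vowels — gives [g].
The one attested form of 'smoke', [ʒirak], shows underlying /ʒirak/. Applying the same rule between vowels gives [ʒiragi].

[ʒiragi]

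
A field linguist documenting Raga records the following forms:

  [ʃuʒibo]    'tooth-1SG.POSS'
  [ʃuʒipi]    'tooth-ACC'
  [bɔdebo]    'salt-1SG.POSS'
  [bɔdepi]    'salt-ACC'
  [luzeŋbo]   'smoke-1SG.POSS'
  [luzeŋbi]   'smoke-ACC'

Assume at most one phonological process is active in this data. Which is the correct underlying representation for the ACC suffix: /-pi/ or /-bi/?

The ACC suffix surfaces as [-bi] and [-pi], depending on the final segment of the stem.
The 1SG.POSS suffix, which begins with [b], is invariant after every stem; so [b] is not altered by any rule here.
So the underlying form is /-pi/, and voiceless stops become voiced after a nasal.

/-pi/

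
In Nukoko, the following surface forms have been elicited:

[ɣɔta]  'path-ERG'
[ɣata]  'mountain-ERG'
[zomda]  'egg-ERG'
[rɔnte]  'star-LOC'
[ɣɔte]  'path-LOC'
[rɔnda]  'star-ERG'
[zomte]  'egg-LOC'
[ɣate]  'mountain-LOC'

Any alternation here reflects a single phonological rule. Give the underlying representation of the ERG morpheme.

/-da/

The ERG suffix surfaces as [-da] and [-ta], depending on the final segment of the stem.
By contrast the LOC suffix keeps its initial [t] throughout — that segment must be underlying.
The ERG suffix is therefore /-da/ underlyingly, with post-vocalic devoicing: voiced stops become voiceless after a vowel.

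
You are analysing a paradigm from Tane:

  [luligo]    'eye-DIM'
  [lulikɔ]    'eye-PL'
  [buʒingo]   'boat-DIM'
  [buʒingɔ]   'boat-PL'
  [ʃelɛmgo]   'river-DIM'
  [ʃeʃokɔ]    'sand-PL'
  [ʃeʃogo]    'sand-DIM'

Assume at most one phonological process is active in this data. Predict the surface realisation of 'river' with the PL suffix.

[ʃelɛmgɔ]

The PL morpheme has two allomorphs, [-gɔ] and [-kɔ].
By contrast the DIM suffix keeps its initial [g] throughout — that segment must be underlying.
So the underlying form is /-kɔ/, and voiceless stops become voiced after a nasal.
After 'river', which ends in a nasal, the suffix surfaces as [-gɔ], giving [ʃelɛmgɔ].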